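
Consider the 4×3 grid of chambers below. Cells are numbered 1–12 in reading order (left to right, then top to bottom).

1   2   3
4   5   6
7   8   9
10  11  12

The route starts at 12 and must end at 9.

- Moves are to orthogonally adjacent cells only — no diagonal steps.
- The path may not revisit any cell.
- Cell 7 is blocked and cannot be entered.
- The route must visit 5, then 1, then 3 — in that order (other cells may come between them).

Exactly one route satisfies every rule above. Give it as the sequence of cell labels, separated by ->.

12 -> 11 -> 8 -> 5 -> 4 -> 1 -> 2 -> 3 -> 6 -> 9

The waypoints must appear in the order 5, 1, 3, with no cell reused.
Route from 12: left to 11, 2× up (reaching 5), left to 4, up to 1, 2× right (reaching 3), 2× down (reaching 9) — 9 moves in all.
Check: order respected (5 at step 3, 1 at step 5, 3 at step 7).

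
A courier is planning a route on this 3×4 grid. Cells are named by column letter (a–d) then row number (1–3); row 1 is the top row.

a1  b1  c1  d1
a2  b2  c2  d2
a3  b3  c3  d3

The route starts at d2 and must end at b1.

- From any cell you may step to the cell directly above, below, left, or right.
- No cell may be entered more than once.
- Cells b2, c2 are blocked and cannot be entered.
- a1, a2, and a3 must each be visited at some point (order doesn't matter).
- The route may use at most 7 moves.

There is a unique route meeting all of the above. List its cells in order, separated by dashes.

d2 - d3 - c3 - b3 - a3 - a2 - a1 - b1

The budget equals the shortest possible length, so every move has to be on a shortest route through the required cells.
Route from d2: down 1 to d3, left 3 to a3, up 2 to a1, right 1 to b1 — 7 moves in all.
Check: all required cells visited; 7 ≤ 7 moves.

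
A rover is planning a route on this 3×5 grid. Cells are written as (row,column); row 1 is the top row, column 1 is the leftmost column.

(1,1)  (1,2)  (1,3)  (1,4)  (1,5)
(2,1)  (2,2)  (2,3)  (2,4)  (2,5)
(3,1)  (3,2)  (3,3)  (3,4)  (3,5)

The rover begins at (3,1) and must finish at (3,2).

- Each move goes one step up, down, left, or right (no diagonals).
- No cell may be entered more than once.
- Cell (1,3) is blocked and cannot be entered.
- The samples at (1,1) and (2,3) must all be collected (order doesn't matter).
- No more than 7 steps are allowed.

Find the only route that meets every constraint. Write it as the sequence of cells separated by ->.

(3,1) -> (2,1) -> (1,1) -> (1,2) -> (2,2) -> (2,3) -> (3,3) -> (3,2)

Any route must reach (1,1) and (2,3) and still end at (3,2) within 7 moves, so the order of the required stops is forced.
Route from (3,1): up 2 to (1,1), right 1 to (1,2), down 1 to (2,2), right 1 to (2,3), down 1 to (3,3), left 1 to (3,2) — 7 moves in all.
Check: all required cells visited; 7 ≤ 7 moves.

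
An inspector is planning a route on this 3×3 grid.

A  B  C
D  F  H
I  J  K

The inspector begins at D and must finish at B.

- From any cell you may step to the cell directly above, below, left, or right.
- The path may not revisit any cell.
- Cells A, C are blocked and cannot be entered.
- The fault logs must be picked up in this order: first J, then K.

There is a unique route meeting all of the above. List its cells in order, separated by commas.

D, I, J, K, H, F, B

The waypoints must appear in the order J, K, with no cell reused.
Route from D: down 1 to I, right 2 to K, up 1 to H, left 1 to F, up 1 to B — 6 moves in all.
Check: order respected (J at step 2, K at step 3).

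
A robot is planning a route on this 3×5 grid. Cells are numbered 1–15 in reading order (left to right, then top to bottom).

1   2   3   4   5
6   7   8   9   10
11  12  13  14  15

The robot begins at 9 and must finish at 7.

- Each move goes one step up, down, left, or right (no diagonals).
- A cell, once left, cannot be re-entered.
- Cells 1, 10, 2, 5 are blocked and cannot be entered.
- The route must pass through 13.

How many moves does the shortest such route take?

Any route passes through 13 somewhere between 9 and 7. Summing Manhattan distances along the two legs (9 → 13 → 7) gives a lower bound of 2 + 2 = 4 moves.
A route of 4 moves achieves this: 9 → 14 → 13 → 8 → 7.
Since 4 matches the lower bound, it is optimal.

4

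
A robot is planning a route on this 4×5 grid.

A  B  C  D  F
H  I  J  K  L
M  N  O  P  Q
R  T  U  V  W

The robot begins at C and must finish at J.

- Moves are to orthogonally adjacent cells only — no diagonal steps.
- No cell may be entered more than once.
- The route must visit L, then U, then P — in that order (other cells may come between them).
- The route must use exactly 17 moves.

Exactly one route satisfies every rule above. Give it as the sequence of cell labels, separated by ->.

The waypoints must appear in the order L, U, P, with no cell reused.
Route from C: 2× right (reaching F), 3× down (reaching W), 4× left (reaching R), 2× up (reaching H), right to I, down to N, 2× right (reaching P), up to K, left to J — 17 moves in all.
Check: order respected (L at step 3, U at step 7, P at step 15); 17 moves as required.

C -> D -> F -> L -> Q -> W -> V -> U -> T -> R -> M -> H -> I -> N -> O -> P -> K -> J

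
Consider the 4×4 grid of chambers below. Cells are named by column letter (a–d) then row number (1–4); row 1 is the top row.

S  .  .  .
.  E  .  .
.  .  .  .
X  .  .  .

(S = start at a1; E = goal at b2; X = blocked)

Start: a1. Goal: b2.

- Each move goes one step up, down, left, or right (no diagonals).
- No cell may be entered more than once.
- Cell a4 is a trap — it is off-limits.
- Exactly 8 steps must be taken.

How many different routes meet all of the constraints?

Need simple routes of exactly 8 moves from a1 to b2 (Manhattan distance 2, so 3 moves are spent on a detour and 3 undoing it).
Branch systematically from the start, pruning whenever the remaining move budget drops below the Manhattan distance to b2 or differs from it in parity. Grouping the completions by first move — via a2: 3; via b1: 6 — and summing: 3 + 6 = 9.
That gives 9 routes.

9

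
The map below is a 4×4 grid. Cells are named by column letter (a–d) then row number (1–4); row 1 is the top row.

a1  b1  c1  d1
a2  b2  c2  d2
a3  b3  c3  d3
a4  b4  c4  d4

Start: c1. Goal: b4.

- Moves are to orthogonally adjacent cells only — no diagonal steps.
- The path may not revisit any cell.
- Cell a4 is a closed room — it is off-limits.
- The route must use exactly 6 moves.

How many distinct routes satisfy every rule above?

Need simple routes of exactly 6 moves from c1 to b4 (Manhattan distance 4, so 1 moves are spent on a detour and 1 undoing it).
Branch systematically from the start, pruning whenever the remaining move budget drops below the Manhattan distance to b4 or differs from it in parity. Grouping the completions by first move — via c2: 6; via b1: 6; via d1: 6 — and summing: 6 + 6 + 6 = 18.
That gives 18 routes.

18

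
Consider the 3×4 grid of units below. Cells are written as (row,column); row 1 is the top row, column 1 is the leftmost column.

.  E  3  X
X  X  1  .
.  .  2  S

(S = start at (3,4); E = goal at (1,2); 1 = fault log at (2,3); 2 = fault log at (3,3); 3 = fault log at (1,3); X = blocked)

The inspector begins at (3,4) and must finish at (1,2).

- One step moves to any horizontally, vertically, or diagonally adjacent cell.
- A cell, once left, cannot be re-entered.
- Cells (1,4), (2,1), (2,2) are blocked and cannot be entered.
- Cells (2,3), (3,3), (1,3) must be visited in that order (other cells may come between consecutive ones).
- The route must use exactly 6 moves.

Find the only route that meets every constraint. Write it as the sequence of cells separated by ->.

The waypoints must appear in the order (2,3), (3,3), (1,3), with no cell reused.
Route from (3,4): up-left 1 to (2,3), down-left 1 to (3,2), right 1 to (3,3), up-right 1 to (2,4), up-left 1 to (1,3), left 1 to (1,2) — 6 moves in all.
Check: order respected (1 at step 1, 2 at step 3, 3 at step 5); 6 moves as required.

(3,4) -> (2,3) -> (3,2) -> (3,3) -> (2,4) -> (1,3) -> (1,2)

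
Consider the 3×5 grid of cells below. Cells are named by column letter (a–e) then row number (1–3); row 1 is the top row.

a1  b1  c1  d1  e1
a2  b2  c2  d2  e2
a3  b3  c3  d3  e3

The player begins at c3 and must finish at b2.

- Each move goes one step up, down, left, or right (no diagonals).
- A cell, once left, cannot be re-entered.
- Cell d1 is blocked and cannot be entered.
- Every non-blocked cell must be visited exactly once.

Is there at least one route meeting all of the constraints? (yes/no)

no

Cell e1 has only one open neighbour but is neither the start nor the goal, so a Hamiltonian route would have to both enter and leave it through the same neighbour — impossible without revisiting.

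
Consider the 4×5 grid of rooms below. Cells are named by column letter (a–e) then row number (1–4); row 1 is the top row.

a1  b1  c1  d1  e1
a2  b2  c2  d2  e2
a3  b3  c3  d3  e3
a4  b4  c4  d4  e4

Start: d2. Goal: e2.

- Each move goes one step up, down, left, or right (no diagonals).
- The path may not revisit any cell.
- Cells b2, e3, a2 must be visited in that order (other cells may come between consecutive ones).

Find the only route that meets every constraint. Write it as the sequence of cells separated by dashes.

The waypoints must appear in the order b2, e3, a2, with no cell reused.
Route from d2: left 2 to b2, down 1 to b3, right 3 to e3, down 1 to e4, left 4 to a4, up 3 to a1, right 4 to e1, down 1 to e2 — 19 moves in all.
Check: order respected (b2 at step 2, e3 at step 6, a2 at step 13).

d2 - c2 - b2 - b3 - c3 - d3 - e3 - e4 - d4 - c4 - b4 - a4 - a3 - a2 - a1 - b1 - c1 - d1 - e1 - e2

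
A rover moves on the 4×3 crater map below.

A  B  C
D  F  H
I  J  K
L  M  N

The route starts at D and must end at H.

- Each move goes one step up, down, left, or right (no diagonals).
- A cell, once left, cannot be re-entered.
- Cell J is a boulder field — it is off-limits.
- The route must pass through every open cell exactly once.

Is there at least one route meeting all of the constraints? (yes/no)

no

Colour the cells like a checkerboard: each orthogonal step flips colour, so a Hamiltonian route alternates colours. Here there are 6 cells of one colour and 5 of the other, with start on the same colour as the goal — the counts and endpoints can't be arranged into an alternating sequence of length 11, so no Hamiltonian route exists.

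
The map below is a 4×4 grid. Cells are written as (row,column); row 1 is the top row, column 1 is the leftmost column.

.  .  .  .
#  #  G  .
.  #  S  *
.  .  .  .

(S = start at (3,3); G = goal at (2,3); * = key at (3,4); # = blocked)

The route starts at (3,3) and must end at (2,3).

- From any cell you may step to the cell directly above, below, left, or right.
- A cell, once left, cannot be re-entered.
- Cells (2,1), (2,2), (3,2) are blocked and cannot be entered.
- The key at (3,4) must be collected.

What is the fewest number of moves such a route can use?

Any route passes through (3,4) somewhere between (3,3) and (2,3). Summing Manhattan distances along the two legs ((3,3) → (3,4) → (2,3)) gives a lower bound of 1 + 2 = 3 moves.
A route of 3 moves achieves this: (3,3) → (3,4) → (2,4) → (2,3).
Since 3 matches the lower bound, it is optimal.

3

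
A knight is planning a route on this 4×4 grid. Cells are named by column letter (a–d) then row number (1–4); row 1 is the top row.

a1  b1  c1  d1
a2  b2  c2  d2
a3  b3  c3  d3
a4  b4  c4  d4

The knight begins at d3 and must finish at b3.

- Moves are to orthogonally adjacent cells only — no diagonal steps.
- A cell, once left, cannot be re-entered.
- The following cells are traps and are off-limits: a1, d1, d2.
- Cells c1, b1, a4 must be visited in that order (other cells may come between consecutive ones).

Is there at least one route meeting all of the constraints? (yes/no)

One route that works: d3 → c3 → c2 → c1 → b1 → b2 → a2 → a3 → a4 → b4 → b3.

yes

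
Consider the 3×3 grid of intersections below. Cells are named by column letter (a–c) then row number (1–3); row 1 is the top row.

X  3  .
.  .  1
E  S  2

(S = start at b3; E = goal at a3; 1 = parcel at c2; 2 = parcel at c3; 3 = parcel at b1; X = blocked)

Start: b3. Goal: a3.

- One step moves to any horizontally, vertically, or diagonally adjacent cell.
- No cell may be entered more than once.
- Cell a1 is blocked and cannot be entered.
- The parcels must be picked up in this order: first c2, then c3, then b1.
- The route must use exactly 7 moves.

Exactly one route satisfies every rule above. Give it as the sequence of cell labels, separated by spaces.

The waypoints must appear in the order c2, c3, b1, with no cell reused.
Route from b3: up-right 1 to c2, down 1 to c3, up-left 1 to b2, up-right 1 to c1, left 1 to b1, down-left 1 to a2, down 1 to a3 — 7 moves in all.
Check: order respected (1 at step 1, 2 at step 2, 3 at step 5); 7 moves as required.

b3 c2 c3 b2 c1 b1 a2 a3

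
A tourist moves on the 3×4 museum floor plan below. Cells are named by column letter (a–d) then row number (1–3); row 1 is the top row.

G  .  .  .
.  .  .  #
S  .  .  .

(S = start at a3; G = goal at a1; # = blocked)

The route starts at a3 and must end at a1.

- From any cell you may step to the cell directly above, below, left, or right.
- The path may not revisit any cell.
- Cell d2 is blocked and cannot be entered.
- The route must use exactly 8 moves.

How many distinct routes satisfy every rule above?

Need simple routes of exactly 8 moves from a3 to a1 (Manhattan distance 2, so 3 moves are spent on a detour and 3 undoing it).
Enumerating: a3 a2 b2 b3 c3 c2 c1 b1 a1 | a3 b3 c3 c2 c1 b1 b2 a2 a1.
That gives 2 routes.

2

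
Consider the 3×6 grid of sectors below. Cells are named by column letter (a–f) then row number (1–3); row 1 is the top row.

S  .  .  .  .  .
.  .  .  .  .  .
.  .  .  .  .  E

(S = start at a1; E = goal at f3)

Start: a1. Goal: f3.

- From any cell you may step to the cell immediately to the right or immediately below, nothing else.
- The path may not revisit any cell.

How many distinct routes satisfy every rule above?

21

A right/down-only route from a1 to f3 makes exactly 2 down-moves and 5 right-moves in some order.
With no other constraints that would be C(7,2) = 21 routes.
That gives 21 routes.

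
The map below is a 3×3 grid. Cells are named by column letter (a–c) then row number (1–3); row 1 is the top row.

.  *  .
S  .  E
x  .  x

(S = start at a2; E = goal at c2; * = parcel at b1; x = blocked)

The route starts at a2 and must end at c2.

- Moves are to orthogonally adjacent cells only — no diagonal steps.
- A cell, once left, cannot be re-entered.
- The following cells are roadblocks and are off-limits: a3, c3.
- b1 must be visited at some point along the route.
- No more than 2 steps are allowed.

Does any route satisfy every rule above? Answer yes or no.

no

Even ignoring the no-revisit rule, getting from a2 to c2 via b1 needs at least 2 + 2 = 4 moves (Manhattan distance per leg), which exceeds the 2-move limit.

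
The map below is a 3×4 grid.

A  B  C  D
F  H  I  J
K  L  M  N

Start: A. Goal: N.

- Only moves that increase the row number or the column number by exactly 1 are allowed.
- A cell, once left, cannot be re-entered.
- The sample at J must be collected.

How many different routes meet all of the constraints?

4

A right/down-only route from A to N makes exactly 2 down-moves and 3 right-moves in some order.
With no other constraints that would be C(5,2) = 10 routes.
Split at J and multiply the segment counts: A→J: 4; J→N: 1; product = 4.
That gives 4 routes.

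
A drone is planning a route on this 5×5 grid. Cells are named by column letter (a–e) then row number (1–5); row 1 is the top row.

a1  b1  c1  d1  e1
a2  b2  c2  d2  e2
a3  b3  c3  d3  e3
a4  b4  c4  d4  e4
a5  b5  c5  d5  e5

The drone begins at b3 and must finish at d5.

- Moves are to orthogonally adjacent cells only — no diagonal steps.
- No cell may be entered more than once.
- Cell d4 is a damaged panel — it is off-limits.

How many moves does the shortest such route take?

The Manhattan distance from b3 to d5 is |3−5| + |2−4| = 4, so at least 4 moves are needed.
A route of 4 moves achieves this: b3 → b4 → b5 → c5 → d5.
Since 4 matches the lower bound, it is optimal.

4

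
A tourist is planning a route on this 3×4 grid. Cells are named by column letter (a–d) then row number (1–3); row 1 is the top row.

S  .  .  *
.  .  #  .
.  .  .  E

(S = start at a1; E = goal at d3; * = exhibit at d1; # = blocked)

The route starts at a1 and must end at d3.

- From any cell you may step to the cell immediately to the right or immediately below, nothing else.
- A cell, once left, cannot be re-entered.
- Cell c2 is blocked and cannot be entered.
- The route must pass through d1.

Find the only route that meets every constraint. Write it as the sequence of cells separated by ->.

a1 -> b1 -> c1 -> d1 -> d2 -> d3

Moves only go right or down, so the column and row indices never decrease.
Route from a1: right 3 to d1, down 2 to d3 — 5 moves in all.
Check: all required cells visited.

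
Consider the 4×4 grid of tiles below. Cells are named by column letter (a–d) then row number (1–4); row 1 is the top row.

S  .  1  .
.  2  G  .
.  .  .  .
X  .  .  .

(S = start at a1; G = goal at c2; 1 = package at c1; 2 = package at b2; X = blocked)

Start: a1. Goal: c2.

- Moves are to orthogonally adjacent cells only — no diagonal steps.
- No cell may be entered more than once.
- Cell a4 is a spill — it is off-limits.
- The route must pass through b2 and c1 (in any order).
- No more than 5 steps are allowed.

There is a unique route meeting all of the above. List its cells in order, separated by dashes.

a1 - a2 - b2 - b1 - c1 - c2

The budget equals the shortest possible length, so every move has to be on a shortest route through the required cells.
Route from a1: down to a2, right to b2, up to b1, right to c1, down to c2 — 5 moves in all.
Check: all required cells visited; 5 ≤ 5 moves.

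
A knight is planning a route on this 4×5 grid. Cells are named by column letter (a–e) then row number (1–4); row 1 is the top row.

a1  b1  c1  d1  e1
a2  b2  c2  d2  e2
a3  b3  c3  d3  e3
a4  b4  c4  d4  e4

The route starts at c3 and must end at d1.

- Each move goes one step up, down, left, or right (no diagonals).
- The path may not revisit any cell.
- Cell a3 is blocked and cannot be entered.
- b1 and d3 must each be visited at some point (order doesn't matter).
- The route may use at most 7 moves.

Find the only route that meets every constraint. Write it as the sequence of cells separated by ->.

c3 -> d3 -> d2 -> c2 -> b2 -> b1 -> c1 -> d1

The budget equals the shortest possible length, so every move has to be on a shortest route through the required cells.
Route from c3: right to d3, up to d2, 2× left (reaching b2), up to b1, 2× right (reaching d1) — 7 moves in all.
Check: all required cells visited; 7 ≤ 7 moves.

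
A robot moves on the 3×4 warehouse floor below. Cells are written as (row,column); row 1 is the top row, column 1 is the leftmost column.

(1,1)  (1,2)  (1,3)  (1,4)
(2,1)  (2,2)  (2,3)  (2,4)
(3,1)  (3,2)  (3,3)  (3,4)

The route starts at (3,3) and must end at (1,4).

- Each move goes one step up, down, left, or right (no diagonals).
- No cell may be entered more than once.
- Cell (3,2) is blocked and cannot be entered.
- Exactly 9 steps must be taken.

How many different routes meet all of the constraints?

1

Need simple routes of exactly 9 moves from (3,3) to (1,4) (Manhattan distance 3, so 3 moves are spent on a detour and 3 undoing it).
Enumerating: (3,3) (3,4) (2,4) (2,3) (2,2) (2,1) (1,1) (1,2) (1,3) (1,4).
That gives 1 route.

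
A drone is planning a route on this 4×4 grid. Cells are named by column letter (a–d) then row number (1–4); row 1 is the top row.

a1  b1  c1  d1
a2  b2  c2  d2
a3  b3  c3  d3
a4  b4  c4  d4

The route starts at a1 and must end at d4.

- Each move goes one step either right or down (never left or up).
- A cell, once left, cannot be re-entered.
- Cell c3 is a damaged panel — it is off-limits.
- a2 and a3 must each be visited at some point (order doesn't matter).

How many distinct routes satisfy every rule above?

A right/down-only route from a1 to d4 makes exactly 3 down-moves and 3 right-moves in some order.
With no other constraints that would be C(6,3) = 20 routes.
A monotone route can only reach the required cells in the order a2, a3, so split there and multiply the segment counts (each segment already excludes blocked cells): a1→a2: 1; a2→a3: 1; a3→d4: 2; product = 2.
That gives 2 routes.

2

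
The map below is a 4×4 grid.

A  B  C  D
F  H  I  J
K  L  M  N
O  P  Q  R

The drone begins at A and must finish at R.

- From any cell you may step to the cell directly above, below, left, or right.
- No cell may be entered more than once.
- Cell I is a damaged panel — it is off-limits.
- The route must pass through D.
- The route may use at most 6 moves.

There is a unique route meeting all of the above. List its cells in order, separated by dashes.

Any route must reach D and still end at R within 6 moves, so the order of the required stops is forced.
Route from A: right 3 to D, down 3 to R — 6 moves in all.
Check: all required cells visited; 6 ≤ 6 moves.

A - B - C - D - J - N - R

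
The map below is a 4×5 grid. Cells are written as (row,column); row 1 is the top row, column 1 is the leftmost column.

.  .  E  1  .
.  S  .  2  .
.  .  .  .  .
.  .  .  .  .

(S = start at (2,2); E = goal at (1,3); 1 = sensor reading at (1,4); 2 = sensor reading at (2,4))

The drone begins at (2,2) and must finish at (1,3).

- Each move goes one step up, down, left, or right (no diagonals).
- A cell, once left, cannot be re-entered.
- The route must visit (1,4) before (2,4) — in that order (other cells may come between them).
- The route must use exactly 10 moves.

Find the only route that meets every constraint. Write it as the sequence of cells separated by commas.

(2,2), (3,2), (3,3), (3,4), (3,5), (2,5), (1,5), (1,4), (2,4), (2,3), (1,3)

The waypoints must appear in the order (1,4), (2,4), with no cell reused.
Route from (2,2): down 1 to (3,2), right 3 to (3,5), up 2 to (1,5), left 1 to (1,4), down 1 to (2,4), left 1 to (2,3), up 1 to (1,3) — 10 moves in all.
Check: order respected (1 at step 7, 2 at step 8); 10 moves as required.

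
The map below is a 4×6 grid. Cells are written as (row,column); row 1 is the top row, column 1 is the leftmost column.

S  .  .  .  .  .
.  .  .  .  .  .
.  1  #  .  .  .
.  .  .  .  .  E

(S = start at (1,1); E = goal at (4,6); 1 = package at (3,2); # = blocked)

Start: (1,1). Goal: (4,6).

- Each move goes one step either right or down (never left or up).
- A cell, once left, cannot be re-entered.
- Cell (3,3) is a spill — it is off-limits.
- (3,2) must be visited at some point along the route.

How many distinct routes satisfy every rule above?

A right/down-only route from (1,1) to (4,6) makes exactly 3 down-moves and 5 right-moves in some order.
With no other constraints that would be C(8,3) = 56 routes.
Split at (3,2) and multiply the segment counts (each segment already excludes blocked cells): (1,1)→(3,2): 3; (3,2)→(4,6): 1; product = 3.
That gives 3 routes.

3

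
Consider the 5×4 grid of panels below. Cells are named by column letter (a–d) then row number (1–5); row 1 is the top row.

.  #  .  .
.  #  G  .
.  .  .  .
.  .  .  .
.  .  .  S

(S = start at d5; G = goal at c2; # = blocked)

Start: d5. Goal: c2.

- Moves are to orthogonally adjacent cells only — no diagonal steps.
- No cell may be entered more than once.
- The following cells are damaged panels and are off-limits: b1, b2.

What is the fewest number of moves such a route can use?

4

The Manhattan distance from d5 to c2 is |5−2| + |4−3| = 4, so at least 4 moves are needed.
A route of 4 moves achieves this: d5 → d4 → d3 → d2 → c2.
Since 4 matches the lower bound, it is optimal.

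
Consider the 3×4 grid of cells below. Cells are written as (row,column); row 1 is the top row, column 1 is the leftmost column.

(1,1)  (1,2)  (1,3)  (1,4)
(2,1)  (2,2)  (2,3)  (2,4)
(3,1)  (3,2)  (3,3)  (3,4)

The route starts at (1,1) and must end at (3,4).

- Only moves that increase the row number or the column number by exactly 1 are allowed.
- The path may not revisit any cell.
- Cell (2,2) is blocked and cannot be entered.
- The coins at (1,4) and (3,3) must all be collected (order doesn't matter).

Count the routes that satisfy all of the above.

0

A right/down-only route from (1,1) to (3,4) makes exactly 2 down-moves and 3 right-moves in some order.
With no other constraints that would be C(5,2) = 10 routes.
(3,3) is below but to the left of (1,4): going (1,4) → (3,3) would need a leftward move and (3,3) → (1,4) an upward move, so no right/down-only route can visit both required cells.
No route satisfies every constraint, so the count is 0.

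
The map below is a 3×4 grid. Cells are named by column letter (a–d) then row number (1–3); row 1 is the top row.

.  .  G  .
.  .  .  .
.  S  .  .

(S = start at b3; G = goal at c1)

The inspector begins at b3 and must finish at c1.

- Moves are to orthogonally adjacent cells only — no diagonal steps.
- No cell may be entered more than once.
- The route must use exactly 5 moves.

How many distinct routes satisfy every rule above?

Need simple routes of exactly 5 moves from b3 to c1 (Manhattan distance 3, so 1 moves are spent on a detour and 1 undoing it).
Branch systematically from the start, pruning whenever the remaining move budget drops below the Manhattan distance to c1 or differs from it in parity. Grouping the completions by first move — via b2: 2; via a3: 3; via c3: 4 — and summing: 2 + 3 + 4 = 9.
That gives 9 routes.

9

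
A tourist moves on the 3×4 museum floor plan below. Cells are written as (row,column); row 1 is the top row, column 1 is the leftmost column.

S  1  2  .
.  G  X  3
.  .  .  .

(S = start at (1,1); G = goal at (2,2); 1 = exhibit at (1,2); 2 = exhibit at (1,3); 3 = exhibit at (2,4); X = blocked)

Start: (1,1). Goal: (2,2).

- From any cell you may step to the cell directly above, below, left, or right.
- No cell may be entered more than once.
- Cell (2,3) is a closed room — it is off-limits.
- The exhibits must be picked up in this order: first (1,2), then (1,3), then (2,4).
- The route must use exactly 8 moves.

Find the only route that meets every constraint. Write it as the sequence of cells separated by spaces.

(1,1) (1,2) (1,3) (1,4) (2,4) (3,4) (3,3) (3,2) (2,2)

The waypoints must appear in the order (1,2), (1,3), (2,4), with no cell reused.
Route from (1,1): 3× right (reaching (1,4)), 2× down (reaching (3,4)), 2× left (reaching (3,2)), up to (2,2) — 8 moves in all.
Check: order respected (1 at step 1, 2 at step 2, 3 at step 4); 8 moves as required.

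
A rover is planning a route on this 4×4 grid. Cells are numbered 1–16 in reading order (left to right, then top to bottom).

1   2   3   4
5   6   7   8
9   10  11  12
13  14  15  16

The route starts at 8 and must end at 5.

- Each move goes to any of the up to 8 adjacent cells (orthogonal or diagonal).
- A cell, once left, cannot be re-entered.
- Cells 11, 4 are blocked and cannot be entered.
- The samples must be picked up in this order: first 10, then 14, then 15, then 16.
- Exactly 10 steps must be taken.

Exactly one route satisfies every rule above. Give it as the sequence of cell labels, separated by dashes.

The waypoints must appear in the order 10, 14, 15, 16, with no cell reused.
Route from 8: up-left to 3, down-left to 6, 2× down (reaching 14), 2× right (reaching 16), up to 12, 2× up-left (reaching 2), down-left to 5 — 10 moves in all.
Check: order respected (10 at step 3, 14 at step 4, 15 at step 5, 16 at step 6); 10 moves as required.

8 - 3 - 6 - 10 - 14 - 15 - 16 - 12 - 7 - 2 - 5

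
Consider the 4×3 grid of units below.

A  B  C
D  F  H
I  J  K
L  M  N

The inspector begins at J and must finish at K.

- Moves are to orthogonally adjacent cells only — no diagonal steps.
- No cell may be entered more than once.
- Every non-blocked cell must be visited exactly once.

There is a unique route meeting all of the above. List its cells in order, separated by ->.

Need to visit all 12 open cells exactly once, starting at J and ending at K.
Cell A has only two open neighbours (D and B), so the path must pass straight through it: one of those is the cell it's entered from and the other is where it exits.
Route from J: up to F, right to H, up to C, 2× left (reaching A), 3× down (reaching L), 2× right (reaching N), up to K — 11 moves in all.
Check: all 12 open cells covered.

J -> F -> H -> C -> B -> A -> D -> I -> L -> M -> N -> K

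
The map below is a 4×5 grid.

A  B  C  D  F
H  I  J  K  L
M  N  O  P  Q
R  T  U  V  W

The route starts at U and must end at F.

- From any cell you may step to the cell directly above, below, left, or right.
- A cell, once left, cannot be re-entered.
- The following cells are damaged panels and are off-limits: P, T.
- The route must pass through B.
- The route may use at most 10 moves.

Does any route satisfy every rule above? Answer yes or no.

One route that works: U → O → J → I → B → C → D → F.

yes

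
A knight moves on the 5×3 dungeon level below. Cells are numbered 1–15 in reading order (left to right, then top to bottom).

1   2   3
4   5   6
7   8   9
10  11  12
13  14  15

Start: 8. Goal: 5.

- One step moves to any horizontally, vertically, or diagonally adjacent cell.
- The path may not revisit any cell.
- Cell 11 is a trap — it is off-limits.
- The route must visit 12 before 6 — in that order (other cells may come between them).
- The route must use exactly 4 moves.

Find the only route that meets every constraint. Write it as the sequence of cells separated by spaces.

The waypoints must appear in the order 12, 6, with no cell reused.
Route from 8: down-right 1 to 12, up 2 to 6, left 1 to 5 — 4 moves in all.
Check: order respected (12 at step 1, 6 at step 3); 4 moves as required.

8 12 9 6 5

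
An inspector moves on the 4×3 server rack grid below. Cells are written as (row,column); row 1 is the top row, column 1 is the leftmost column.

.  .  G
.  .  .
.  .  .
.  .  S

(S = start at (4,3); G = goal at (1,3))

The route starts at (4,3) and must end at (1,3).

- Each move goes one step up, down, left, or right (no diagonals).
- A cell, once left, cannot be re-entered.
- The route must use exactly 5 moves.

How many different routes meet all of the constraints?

Need simple routes of exactly 5 moves from (4,3) to (1,3) (Manhattan distance 3, so 1 moves are spent on a detour and 1 undoing it).
Enumerating: (4,3) (3,3) (2,3) (2,2) (1,2) (1,3) | (4,3) (3,3) (3,2) (2,2) (1,2) (1,3) | (4,3) (3,3) (3,2) (2,2) (2,3) (1,3) | (4,3) (4,2) (3,2) (2,2) (1,2) (1,3) | (4,3) (4,2) (3,2) (2,2) (2,3) (1,3) | (4,3) (4,2) (3,2) (3,3) (2,3) (1,3).
That gives 6 routes.

6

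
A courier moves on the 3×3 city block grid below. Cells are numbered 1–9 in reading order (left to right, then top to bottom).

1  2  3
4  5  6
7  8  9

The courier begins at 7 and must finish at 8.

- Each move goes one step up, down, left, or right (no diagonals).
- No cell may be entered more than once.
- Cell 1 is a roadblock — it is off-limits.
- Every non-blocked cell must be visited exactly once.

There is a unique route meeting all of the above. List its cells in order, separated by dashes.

Need to visit all 8 open cells exactly once, starting at 7 and ending at 8.
Cell 9 has only two open neighbours (6 and 8), so the path must pass straight through it: one of those is the cell it's entered from and the other is where it exits.
Route from 7: up 1 to 4, right 1 to 5, up 1 to 2, right 1 to 3, down 2 to 9, left 1 to 8 — 7 moves in all.
Check: all 8 open cells covered.

7 - 4 - 5 - 2 - 3 - 6 - 9 - 8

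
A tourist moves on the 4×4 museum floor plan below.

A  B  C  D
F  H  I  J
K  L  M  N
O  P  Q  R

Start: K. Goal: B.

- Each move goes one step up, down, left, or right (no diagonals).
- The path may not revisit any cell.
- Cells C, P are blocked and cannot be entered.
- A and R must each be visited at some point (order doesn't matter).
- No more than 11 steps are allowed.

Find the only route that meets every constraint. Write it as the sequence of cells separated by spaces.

The 11-move cap with required stops at A, R leaves no slack for detours.
Route from K: right 2 to M, down 1 to Q, right 1 to R, up 2 to J, left 3 to F, up 1 to A, right 1 to B — 11 moves in all.
Check: all required cells visited; 11 ≤ 11 moves.

K L M Q R N J I H F A B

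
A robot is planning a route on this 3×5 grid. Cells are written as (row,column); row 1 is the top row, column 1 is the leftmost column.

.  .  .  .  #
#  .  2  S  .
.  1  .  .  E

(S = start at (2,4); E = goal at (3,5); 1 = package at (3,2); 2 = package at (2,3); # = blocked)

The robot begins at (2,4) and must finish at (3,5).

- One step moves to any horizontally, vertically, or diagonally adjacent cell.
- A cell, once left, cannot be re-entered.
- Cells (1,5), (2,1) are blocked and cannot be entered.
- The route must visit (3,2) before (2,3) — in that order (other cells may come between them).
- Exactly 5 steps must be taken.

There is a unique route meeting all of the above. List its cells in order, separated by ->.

(2,4) -> (3,3) -> (3,2) -> (2,3) -> (3,4) -> (3,5)

The waypoints must appear in the order (3,2), (2,3), with no cell reused.
Route from (2,4): down-left 1 to (3,3), left 1 to (3,2), up-right 1 to (2,3), down-right 1 to (3,4), right 1 to (3,5) — 5 moves in all.
Check: order respected (1 at step 2, 2 at step 3); 5 moves as required.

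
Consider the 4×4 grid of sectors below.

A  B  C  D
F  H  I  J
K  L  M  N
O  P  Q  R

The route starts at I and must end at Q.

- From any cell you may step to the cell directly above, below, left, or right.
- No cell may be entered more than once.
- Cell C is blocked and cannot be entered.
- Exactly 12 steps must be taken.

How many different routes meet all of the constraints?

2

Need simple routes of exactly 12 moves from I to Q (Manhattan distance 2, so 5 moves are spent on a detour and 5 undoing it).
Enumerating: I H B A F K O P L M N R Q | I J N M L H B A F K O P Q.
That gives 2 routes.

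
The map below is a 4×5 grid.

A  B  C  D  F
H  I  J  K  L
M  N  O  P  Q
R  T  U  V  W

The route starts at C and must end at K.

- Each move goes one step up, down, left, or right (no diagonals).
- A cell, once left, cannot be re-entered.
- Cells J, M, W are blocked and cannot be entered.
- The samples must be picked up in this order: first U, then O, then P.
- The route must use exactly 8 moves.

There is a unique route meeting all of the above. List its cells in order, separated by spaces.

The waypoints must appear in the order U, O, P, with no cell reused.
Route from C: left 1 to B, down 3 to T, right 1 to U, up 1 to O, right 1 to P, up 1 to K — 8 moves in all.
Check: order respected (U at step 5, O at step 6, P at step 7); 8 moves as required.

C B I N T U O P K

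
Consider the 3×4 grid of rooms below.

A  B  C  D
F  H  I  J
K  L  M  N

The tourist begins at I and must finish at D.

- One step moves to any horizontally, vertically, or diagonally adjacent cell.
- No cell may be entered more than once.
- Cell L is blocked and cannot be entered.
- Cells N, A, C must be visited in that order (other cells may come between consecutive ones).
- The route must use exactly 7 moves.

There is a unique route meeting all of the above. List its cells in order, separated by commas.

The waypoints must appear in the order N, A, C, with no cell reused.
Route from I: down-right 1 to N, left 1 to M, up-left 2 to A, right 3 to D — 7 moves in all.
Check: order respected (N at step 1, A at step 4, C at step 6); 7 moves as required.

I, N, M, H, A, B, C, D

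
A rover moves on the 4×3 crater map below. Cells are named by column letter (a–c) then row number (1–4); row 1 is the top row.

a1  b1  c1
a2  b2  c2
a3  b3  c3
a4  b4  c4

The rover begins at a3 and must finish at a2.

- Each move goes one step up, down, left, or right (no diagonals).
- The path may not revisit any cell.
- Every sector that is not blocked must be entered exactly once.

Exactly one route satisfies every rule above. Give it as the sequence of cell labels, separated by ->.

a3 -> a4 -> b4 -> c4 -> c3 -> b3 -> b2 -> c2 -> c1 -> b1 -> a1 -> a2

Need to visit all 12 open cells exactly once, starting at a3 and ending at a2.
Route from a3: down 1 to a4, right 2 to c4, up 1 to c3, left 1 to b3, up 1 to b2, right 1 to c2, up 1 to c1, left 2 to a1, down 1 to a2 — 11 moves in all.
Check: all 12 open cells covered.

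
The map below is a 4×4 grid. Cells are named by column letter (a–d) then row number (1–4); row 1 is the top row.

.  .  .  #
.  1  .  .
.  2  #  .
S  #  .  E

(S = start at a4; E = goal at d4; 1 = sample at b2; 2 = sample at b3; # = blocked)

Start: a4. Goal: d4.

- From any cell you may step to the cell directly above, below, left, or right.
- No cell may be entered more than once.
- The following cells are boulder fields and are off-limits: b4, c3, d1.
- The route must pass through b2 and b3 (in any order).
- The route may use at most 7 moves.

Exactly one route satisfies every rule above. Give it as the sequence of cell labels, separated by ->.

The 7-move cap with required stops at b2, b3 leaves no slack for detours.
Route from a4: up 1 to a3, right 1 to b3, up 1 to b2, right 2 to d2, down 2 to d4 — 7 moves in all.
Check: all required cells visited; 7 ≤ 7 moves.

a4 -> a3 -> b3 -> b2 -> c2 -> d2 -> d3 -> d4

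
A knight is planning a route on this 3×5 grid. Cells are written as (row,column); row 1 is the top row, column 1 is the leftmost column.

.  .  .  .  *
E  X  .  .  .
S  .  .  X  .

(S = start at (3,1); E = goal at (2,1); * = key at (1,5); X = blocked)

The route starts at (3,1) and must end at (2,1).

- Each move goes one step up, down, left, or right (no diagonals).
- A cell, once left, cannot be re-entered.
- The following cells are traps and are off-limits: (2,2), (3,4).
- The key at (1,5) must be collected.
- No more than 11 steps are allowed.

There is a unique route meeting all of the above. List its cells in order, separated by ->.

The budget equals the shortest possible length, so every move has to be on a shortest route through the required cells.
Route from (3,1): right 2 to (3,3), up 1 to (2,3), right 2 to (2,5), up 1 to (1,5), left 4 to (1,1), down 1 to (2,1) — 11 moves in all.
Check: all required cells visited; 11 ≤ 11 moves.

(3,1) -> (3,2) -> (3,3) -> (2,3) -> (2,4) -> (2,5) -> (1,5) -> (1,4) -> (1,3) -> (1,2) -> (1,1) -> (2,1)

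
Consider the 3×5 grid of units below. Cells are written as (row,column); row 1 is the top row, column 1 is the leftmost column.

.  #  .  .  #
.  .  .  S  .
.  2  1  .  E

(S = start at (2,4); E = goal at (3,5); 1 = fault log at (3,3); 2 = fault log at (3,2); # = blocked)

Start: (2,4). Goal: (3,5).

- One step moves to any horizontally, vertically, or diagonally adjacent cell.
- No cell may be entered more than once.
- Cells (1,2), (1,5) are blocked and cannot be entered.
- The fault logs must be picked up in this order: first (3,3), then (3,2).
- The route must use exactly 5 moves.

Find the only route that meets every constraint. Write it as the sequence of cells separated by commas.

(2,4), (3,3), (3,2), (2,3), (3,4), (3,5)

The waypoints must appear in the order (3,3), (3,2), with no cell reused.
Route from (2,4): down-left 1 to (3,3), left 1 to (3,2), up-right 1 to (2,3), down-right 1 to (3,4), right 1 to (3,5) — 5 moves in all.
Check: order respected (1 at step 1, 2 at step 2); 5 moves as required.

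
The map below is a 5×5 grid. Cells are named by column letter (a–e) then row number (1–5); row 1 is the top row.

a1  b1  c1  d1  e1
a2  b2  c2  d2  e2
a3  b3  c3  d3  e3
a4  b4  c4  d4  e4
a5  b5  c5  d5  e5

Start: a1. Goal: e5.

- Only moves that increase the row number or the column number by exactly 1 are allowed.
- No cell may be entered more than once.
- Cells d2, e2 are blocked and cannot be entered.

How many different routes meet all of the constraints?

53

A right/down-only route from a1 to e5 makes exactly 4 down-moves and 4 right-moves in some order.
With no other constraints that would be C(8,4) = 70 routes.
Subtract routes through each blocked cell (inclusion–exclusion for overlaps): − through d2: 16 − through e2: 5 + through d2&e2: 4 → 53.
That gives 53 routes.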